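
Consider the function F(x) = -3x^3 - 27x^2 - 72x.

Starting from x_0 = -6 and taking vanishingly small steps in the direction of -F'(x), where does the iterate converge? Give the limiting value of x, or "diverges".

-4

F'(x) = -9(x + 2)(x + 4), so F'(-6) = -72.
Gradient descent moves in the -F' direction, i.e. x is increasing.
The nearest critical point in that direction is x = -4, where F'' = 18 > 0 (a local minimum). The iterate converges there.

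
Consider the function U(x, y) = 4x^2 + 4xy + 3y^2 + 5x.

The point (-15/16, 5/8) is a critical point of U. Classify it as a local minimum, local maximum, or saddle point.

The Hessian of U is constant: H = [[8, 4], [4, 6]].
det(H) = 8·6 − 4² = 32.
det(H) > 0 and tr(H) = 14 > 0, so H is positive definite and the point is a local minimum.

local minimum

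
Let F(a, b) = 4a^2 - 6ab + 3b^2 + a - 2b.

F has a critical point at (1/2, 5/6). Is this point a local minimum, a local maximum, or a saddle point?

The Hessian of F is constant: H = [[8, -6], [-6, 6]].
det(H) = 8·6 − (-6)² = 12.
det(H) > 0 and tr(H) = 14 > 0, so H is positive definite and the point is a local minimum.

local minimum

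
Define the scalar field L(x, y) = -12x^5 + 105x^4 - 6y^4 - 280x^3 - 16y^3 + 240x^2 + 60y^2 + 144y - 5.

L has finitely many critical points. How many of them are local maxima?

4

L separates as a function of x plus a function of y, so ∇L=0 decouples.
∂L/∂x = -60x(x - 4)(x - 2)(x - 1) = 0 at x ∈ {0, 1, 2, 4}; ∂L/∂y = -24(y - 2)(y + 1)(y + 3) = 0 at y ∈ {-3, -1, 2}.
The Hessian is diagonal: diag(L_xx, L_yy). Second derivatives: L_xx(0)=480, L_xx(1)=-180, L_xx(2)=240, L_xx(4)=-1440; L_yy(-3)=-240, L_yy(-1)=144, L_yy(2)=-360.
Local maxima occur where both diagonal entries negative: (1, -3), (1, 2), (4, -3), (4, 2). Count: 4.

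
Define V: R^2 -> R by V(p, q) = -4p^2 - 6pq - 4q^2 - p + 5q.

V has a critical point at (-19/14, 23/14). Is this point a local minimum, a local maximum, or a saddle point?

local maximum

The Hessian of V is constant: H = [[-8, -6], [-6, -8]].
det(H) = (-8)·(-8) − (-6)² = 28.
det(H) > 0 and tr(H) = -16 < 0, so H is negative definite and the point is a local maximum.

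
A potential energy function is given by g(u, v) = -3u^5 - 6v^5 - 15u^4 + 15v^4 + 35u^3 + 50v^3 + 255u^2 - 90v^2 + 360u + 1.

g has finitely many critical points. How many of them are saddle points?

8

g separates as a function of u plus a function of v, so ∇g=0 decouples.
∂g/∂u = -15(u - 3)(u + 1)(u + 2)(u + 4) = 0 at u ∈ {-4, -2, -1, 3}; ∂g/∂v = -30v(v - 3)(v - 1)(v + 2) = 0 at v ∈ {-2, 0, 1, 3}.
The Hessian is diagonal: diag(g_uu, g_vv). Second derivatives: g_uu(-4)=630, g_uu(-2)=-150, g_uu(-1)=180, g_uu(3)=-2100; g_vv(-2)=900, g_vv(0)=-180, g_vv(1)=180, g_vv(3)=-900.
Saddle points occur where the two diagonal entries have opposite signs: (-4, 0), (-4, 3), (-2, -2), (-2, 1), (-1, 0), (-1, 3), (3, -2), (3, 1). Count: 8.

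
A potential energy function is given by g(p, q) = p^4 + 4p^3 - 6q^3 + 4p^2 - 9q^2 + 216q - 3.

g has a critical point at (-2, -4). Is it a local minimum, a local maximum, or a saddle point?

The mixed partial ∂²g/∂p∂q is 0, so the Hessian at any point is diag(g_pp, g_qq) = diag(4(3p^2 + 6p + 2), -18(2q + 1)).
At (-2, -4): H = diag(8, 126).
Both eigenvalues are positive, so H is positive definite: a local minimum.

local minimum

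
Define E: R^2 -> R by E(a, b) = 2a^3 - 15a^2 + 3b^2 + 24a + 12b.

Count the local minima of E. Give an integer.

E separates as a function of a plus a function of b, so ∇E=0 decouples.
∂E/∂a = 6(a - 4)(a - 1) = 0 at a ∈ {1, 4}; ∂E/∂b = 6(b + 2) = 0 at b ∈ {-2}.
The Hessian is diagonal: diag(E_aa, E_bb). Second derivatives: E_aa(1)=-18, E_aa(4)=18; E_bb(-2)=6.
Local minima occur where both diagonal entries positive: (4, -2). Count: 1.

1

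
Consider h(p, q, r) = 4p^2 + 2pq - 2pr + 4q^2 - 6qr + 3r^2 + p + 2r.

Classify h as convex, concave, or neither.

convex

h is quadratic, so its Hessian is the constant matrix H = [[8, 2, -2], [2, 8, -6], [-2, -6, 6]].
Leading principal minors: 8, 60, 88.
All positive ⇒ H ≻ 0 ⇒ convex.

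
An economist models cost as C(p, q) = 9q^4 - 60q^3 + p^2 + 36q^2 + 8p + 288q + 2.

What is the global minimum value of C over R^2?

-197

C(p,q) separates as A(p) + B(q) + 2, so its minimum is min A + min B + 2.
A'(p) = 2p + 8 vanishes at p ∈ {-4}; B'(q) = 36(q - 4)(q - 2)(q + 1) vanishes at q ∈ {-1, 2, 4}.
Local minima of A (where A''>0): A(-4)=-16. Local minima of B: B(-1)=-183, B(4)=192.
So the global minimum of C is A(-4) + B(-1) + 2 = -16 − 183 + 2 = -197, attained at (-4, -1).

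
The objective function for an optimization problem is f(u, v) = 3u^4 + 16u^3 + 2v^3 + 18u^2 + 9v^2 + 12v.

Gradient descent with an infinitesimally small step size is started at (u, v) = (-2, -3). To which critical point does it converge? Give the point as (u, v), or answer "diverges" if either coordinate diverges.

diverges

f is separable, so gradient descent decouples: u follows -∂f/∂u, v follows -∂f/∂v.
∂f/∂u = 12u(u + 1)(u + 3); at u=-2 this is 24, so u decreases.
∂f/∂v = 6(v + 1)(v + 2); at v=-3 this is 12, so v decreases.
The v-coordinate has no critical point in that direction and runs off to infinity.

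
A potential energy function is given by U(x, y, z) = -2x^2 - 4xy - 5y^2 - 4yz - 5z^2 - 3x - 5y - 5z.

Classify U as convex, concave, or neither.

U is quadratic, so its Hessian is the constant matrix H = [[-4, -4, 0], [-4, -10, -4], [0, -4, -10]].
Leading principal minors: -4, 24, -176.
Signs alternate −, +, − ⇒ H ≺ 0 ⇒ concave.

concave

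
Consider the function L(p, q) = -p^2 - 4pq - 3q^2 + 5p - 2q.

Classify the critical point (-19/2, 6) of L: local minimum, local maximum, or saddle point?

The Hessian of L is constant: H = [[-2, -4], [-4, -6]].
det(H) = (-2)·(-6) − (-4)² = -4.
Since det(H) < 0, H is indefinite and the critical point is a saddle point.

saddle point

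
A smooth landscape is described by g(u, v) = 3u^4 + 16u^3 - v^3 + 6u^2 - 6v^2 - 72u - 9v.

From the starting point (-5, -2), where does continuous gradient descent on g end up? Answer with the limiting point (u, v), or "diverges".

g is separable, so gradient descent decouples: u follows -∂g/∂u, v follows -∂g/∂v.
∂g/∂u = 12(u - 1)(u + 2)(u + 3); at u=-5 this is -432, so u increases.
∂g/∂v = -3(v + 1)(v + 3); at v=-2 this is 3, so v decreases.
u converges to its nearest critical value -3 (a local min of the u-part); v converges to -3. The iterate converges to (-3, -3).

(-3, -3)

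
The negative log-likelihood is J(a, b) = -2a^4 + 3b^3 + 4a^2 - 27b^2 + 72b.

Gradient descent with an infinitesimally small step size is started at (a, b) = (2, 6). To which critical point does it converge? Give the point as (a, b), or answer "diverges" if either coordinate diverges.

diverges

J is separable, so gradient descent decouples: a follows -∂J/∂a, b follows -∂J/∂b.
∂J/∂a = -8a(a - 1)(a + 1); at a=2 this is -48, so a increases.
∂J/∂b = 9(b - 4)(b - 2); at b=6 this is 72, so b decreases.
The a-coordinate has no critical point in that direction and runs off to infinity.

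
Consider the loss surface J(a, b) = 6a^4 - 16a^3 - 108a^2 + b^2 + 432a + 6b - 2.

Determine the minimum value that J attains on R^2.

J(a,b) separates as P(a) + Q(b) − 2, so its minimum is min P + min Q − 2.
P'(a) = 24(a - 3)(a - 2)(a + 3) vanishes at a ∈ {-3, 2, 3}; Q'(b) = 2b + 6 vanishes at b ∈ {-3}.
Local minima of P (where P''>0): P(-3)=-1350, P(3)=378. Local minima of Q: Q(-3)=-9.
So the global minimum of J is P(-3) + Q(-3) − 2 = -1350 − 9 − 2 = -1361, attained at (-3, -3).

-1361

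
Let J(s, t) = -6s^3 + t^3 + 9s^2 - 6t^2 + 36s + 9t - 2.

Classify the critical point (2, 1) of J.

The mixed partial ∂²J/∂s∂t is 0, so the Hessian at any point is diag(J_ss, J_tt) = diag(18(-2s + 1), 6(t - 2)).
At (2, 1): H = diag(-54, -6).
Both eigenvalues are negative, so H is negative definite: a local maximum.

local maximum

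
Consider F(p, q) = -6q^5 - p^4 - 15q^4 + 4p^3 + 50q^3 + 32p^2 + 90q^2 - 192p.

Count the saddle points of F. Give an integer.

6

F separates as a function of p plus a function of q, so ∇F=0 decouples.
∂F/∂p = -4(p - 4)(p - 3)(p + 4) = 0 at p ∈ {-4, 3, 4}; ∂F/∂q = -30q(q - 2)(q + 1)(q + 3) = 0 at q ∈ {-3, -1, 0, 2}.
The Hessian is diagonal: diag(F_pp, F_qq). Second derivatives: F_pp(-4)=-224, F_pp(3)=28, F_pp(4)=-32; F_qq(-3)=900, F_qq(-1)=-180, F_qq(0)=180, F_qq(2)=-900.
Saddle points occur where the two diagonal entries have opposite signs: (-4, -3), (-4, 0), (3, -1), (3, 2), (4, -3), (4, 0). Count: 6.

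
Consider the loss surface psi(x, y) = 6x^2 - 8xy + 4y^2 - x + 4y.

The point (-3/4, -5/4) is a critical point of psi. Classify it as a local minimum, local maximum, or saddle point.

The Hessian of psi is constant: H = [[12, -8], [-8, 8]].
det(H) = 12·8 − (-8)² = 32.
det(H) > 0 and tr(H) = 20 > 0, so H is positive definite and the point is a local minimum.

local minimum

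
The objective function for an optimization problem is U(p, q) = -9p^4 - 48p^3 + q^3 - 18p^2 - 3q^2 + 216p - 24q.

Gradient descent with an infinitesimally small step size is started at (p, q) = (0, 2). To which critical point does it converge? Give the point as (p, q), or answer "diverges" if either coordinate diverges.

U is separable, so gradient descent decouples: p follows -∂U/∂p, q follows -∂U/∂q.
∂U/∂p = -36(p - 1)(p + 2)(p + 3); at p=0 this is 216, so p decreases.
∂U/∂q = 3(q - 4)(q + 2); at q=2 this is -24, so q increases.
p converges to its nearest critical value -2 (a local min of the p-part); q converges to 4. The iterate converges to (-2, 4).

(-2, 4)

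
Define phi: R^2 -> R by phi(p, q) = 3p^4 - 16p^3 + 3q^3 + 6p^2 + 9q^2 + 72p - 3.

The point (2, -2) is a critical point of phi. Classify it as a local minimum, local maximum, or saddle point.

local maximum

The mixed partial ∂²phi/∂p∂q is 0, so the Hessian at any point is diag(phi_pp, phi_qq) = diag(12(3p^2 - 8p + 1), 18(q + 1)).
At (2, -2): H = diag(-36, -18).
Both eigenvalues are negative, so H is negative definite: a local maximum.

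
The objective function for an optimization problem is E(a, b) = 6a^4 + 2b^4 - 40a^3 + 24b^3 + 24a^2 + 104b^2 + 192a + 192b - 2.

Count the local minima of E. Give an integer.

E separates as a function of a plus a function of b, so ∇E=0 decouples.
∂E/∂a = 24(a - 4)(a - 2)(a + 1) = 0 at a ∈ {-1, 2, 4}; ∂E/∂b = 8(b + 2)(b + 3)(b + 4) = 0 at b ∈ {-4, -3, -2}.
The Hessian is diagonal: diag(E_aa, E_bb). Second derivatives: E_aa(-1)=360, E_aa(2)=-144, E_aa(4)=240; E_bb(-4)=16, E_bb(-3)=-8, E_bb(-2)=16.
Local minima occur where both diagonal entries positive: (-1, -4), (-1, -2), (4, -4), (4, -2). Count: 4.

4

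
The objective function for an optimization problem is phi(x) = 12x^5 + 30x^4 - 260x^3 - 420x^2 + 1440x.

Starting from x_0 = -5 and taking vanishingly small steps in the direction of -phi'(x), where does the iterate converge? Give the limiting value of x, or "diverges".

phi'(x) = 60(x - 3)(x - 1)(x + 2)(x + 4), so phi'(-5) = 8640.
Gradient descent moves in the -phi' direction, i.e. x is decreasing.
There is no critical point below x=-5, and phi' keeps the same sign, so the iterate runs off to −∞.

diverges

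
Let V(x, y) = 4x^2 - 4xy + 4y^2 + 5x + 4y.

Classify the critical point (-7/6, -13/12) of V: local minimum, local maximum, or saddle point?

local minimum

The Hessian of V is constant: H = [[8, -4], [-4, 8]].
det(H) = 8·8 − (-4)² = 48.
det(H) > 0 and tr(H) = 16 > 0, so H is positive definite and the point is a local minimum.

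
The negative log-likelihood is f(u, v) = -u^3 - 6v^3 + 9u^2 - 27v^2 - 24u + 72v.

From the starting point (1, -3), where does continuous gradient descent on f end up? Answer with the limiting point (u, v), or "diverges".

(2, -4)

f is separable, so gradient descent decouples: u follows -∂f/∂u, v follows -∂f/∂v.
∂f/∂u = -3(u - 4)(u - 2); at u=1 this is -9, so u increases.
∂f/∂v = -18(v - 1)(v + 4); at v=-3 this is 72, so v decreases.
u converges to its nearest critical value 2 (a local min of the u-part); v converges to -4. The iterate converges to (2, -4).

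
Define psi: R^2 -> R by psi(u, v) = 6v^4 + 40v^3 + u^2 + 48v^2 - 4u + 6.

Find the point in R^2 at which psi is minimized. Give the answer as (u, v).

(2, -4)

psi(u,v) separates as P(u) + Q(v) + 6, so its minimum is min P + min Q + 6.
P'(u) = 2u - 4 vanishes at u ∈ {2}; Q'(v) = 24v(v + 1)(v + 4) vanishes at v ∈ {-4, -1, 0}.
Local minima of P (where P''>0): P(2)=-4. Local minima of Q: Q(-4)=-256, Q(0)=0.
So the global minimum of psi is P(2) + Q(-4) + 6 = -4 − 256 + 6 = -254, attained at (2, -4).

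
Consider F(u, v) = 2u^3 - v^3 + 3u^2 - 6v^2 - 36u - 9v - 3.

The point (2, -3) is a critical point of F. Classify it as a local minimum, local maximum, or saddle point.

local minimum

The mixed partial ∂²F/∂u∂v is 0, so the Hessian at any point is diag(F_uu, F_vv) = diag(6(2u + 1), -6(v + 2)).
At (2, -3): H = diag(30, 6).
Both eigenvalues are positive, so H is positive definite: a local minimum.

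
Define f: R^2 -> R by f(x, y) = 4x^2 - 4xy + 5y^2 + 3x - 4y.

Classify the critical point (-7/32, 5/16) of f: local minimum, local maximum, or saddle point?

local minimum

The Hessian of f is constant: H = [[8, -4], [-4, 10]].
det(H) = 8·10 − (-4)² = 64.
det(H) > 0 and tr(H) = 18 > 0, so H is positive definite and the point is a local minimum.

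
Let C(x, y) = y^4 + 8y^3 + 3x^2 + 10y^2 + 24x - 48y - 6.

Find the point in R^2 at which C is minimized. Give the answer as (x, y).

C(x,y) separates as P(x) + Q(y) − 6, so its minimum is min P + min Q − 6.
P'(x) = 6x + 24 vanishes at x ∈ {-4}; Q'(y) = 4(y - 1)(y + 3)(y + 4) vanishes at y ∈ {-4, -3, 1}.
Local minima of P (where P''>0): P(-4)=-48. Local minima of Q: Q(-4)=96, Q(1)=-29.
So the global minimum of C is P(-4) + Q(1) − 6 = -48 − 29 − 6 = -83, attained at (-4, 1).

(-4, 1)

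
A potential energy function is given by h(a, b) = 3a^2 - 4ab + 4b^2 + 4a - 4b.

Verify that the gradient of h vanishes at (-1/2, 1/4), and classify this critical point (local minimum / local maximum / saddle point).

∇h = (6a - 4b + 4, -4a + 8b - 4); substituting (-1/2, 1/4) gives ∇h = (0, 0), so (-1/2, 1/4) is indeed a critical point.
The Hessian of h is constant: H = [[6, -4], [-4, 8]].
det(H) = 6·8 − (-4)² = 32.
det(H) > 0 and tr(H) = 14 > 0, so H is positive definite and the point is a local minimum.

local minimum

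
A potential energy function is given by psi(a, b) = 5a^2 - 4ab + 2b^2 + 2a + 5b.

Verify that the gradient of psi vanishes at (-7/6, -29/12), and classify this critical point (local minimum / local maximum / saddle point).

∇psi = (10a - 4b + 2, -4a + 4b + 5); substituting (-7/6, -29/12) gives ∇psi = (0, 0), so (-7/6, -29/12) is indeed a critical point.
The Hessian of psi is constant: H = [[10, -4], [-4, 4]].
det(H) = 10·4 − (-4)² = 24.
det(H) > 0 and tr(H) = 14 > 0, so H is positive definite and the point is a local minimum.

local minimum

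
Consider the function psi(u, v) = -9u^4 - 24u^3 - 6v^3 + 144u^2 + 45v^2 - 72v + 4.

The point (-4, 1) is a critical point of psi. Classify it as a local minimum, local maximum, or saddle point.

saddle point

The mixed partial ∂²psi/∂u∂v is 0, so the Hessian at any point is diag(psi_uu, psi_vv) = diag(36(-3u^2 - 4u + 8), 18(-2v + 5)).
At (-4, 1): H = diag(-864, 54).
The eigenvalues have opposite signs, so H is indefinite: a saddle point.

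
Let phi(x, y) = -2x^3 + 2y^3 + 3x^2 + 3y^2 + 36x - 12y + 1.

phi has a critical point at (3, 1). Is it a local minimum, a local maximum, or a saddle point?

saddle point

The mixed partial ∂²phi/∂x∂y is 0, so the Hessian at any point is diag(phi_xx, phi_yy) = diag(6(-2x + 1), 6(2y + 1)).
At (3, 1): H = diag(-30, 18).
The eigenvalues have opposite signs, so H is indefinite: a saddle point.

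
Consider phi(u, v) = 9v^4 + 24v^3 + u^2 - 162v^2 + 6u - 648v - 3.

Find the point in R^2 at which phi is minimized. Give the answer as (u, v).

(-3, 3)

phi(u,v) separates as P(u) + Q(v) − 3, so its minimum is min P + min Q − 3.
P'(u) = 2u + 6 vanishes at u ∈ {-3}; Q'(v) = 36(v - 3)(v + 2)(v + 3) vanishes at v ∈ {-3, -2, 3}.
Local minima of P (where P''>0): P(-3)=-9. Local minima of Q: Q(-3)=567, Q(3)=-2025.
So the global minimum of phi is P(-3) + Q(3) − 3 = -9 − 2025 − 3 = -2037, attained at (-3, 3).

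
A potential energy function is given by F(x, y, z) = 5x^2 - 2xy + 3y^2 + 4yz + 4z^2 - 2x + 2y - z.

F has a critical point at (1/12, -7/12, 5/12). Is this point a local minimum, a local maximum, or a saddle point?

local minimum

The Hessian is constant: H = [[10, -2, 0], [-2, 6, 4], [0, 4, 8]].
Leading principal minors: Δ₁ = 10, Δ₂ = 56, Δ₃ = 288.
All leading minors are positive, so H is positive definite: a local minimum.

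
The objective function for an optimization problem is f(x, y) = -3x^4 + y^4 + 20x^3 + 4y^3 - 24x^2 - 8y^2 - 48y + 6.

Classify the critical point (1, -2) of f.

saddle point

The mixed partial ∂²f/∂x∂y is 0, so the Hessian at any point is diag(f_xx, f_yy) = diag(12(-3x^2 + 10x - 4), 4(3y^2 + 6y - 4)).
At (1, -2): H = diag(36, -16).
The eigenvalues have opposite signs, so H is indefinite: a saddle point.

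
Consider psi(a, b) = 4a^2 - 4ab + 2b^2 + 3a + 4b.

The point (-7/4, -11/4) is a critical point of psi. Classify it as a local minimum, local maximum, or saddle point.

local minimum

The Hessian of psi is constant: H = [[8, -4], [-4, 4]].
det(H) = 8·4 − (-4)² = 16.
det(H) > 0 and tr(H) = 12 > 0, so H is positive definite and the point is a local minimum.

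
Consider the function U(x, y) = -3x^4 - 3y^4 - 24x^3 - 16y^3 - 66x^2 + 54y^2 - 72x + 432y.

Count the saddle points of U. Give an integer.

U separates as a function of x plus a function of y, so ∇U=0 decouples.
∂U/∂x = -12(x + 1)(x + 2)(x + 3) = 0 at x ∈ {-3, -2, -1}; ∂U/∂y = -12(y - 3)(y + 3)(y + 4) = 0 at y ∈ {-4, -3, 3}.
The Hessian is diagonal: diag(U_xx, U_yy). Second derivatives: U_xx(-3)=-24, U_xx(-2)=12, U_xx(-1)=-24; U_yy(-4)=-84, U_yy(-3)=72, U_yy(3)=-504.
Saddle points occur where the two diagonal entries have opposite signs: (-3, -3), (-2, -4), (-2, 3), (-1, -3). Count: 4.

4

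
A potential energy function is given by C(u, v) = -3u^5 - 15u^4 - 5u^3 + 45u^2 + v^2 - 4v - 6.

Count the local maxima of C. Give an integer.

0

C separates as a function of u plus a function of v, so ∇C=0 decouples.
∂C/∂u = -15u(u - 1)(u + 2)(u + 3) = 0 at u ∈ {-3, -2, 0, 1}; ∂C/∂v = 2(v - 2) = 0 at v ∈ {2}.
The Hessian is diagonal: diag(C_uu, C_vv). Second derivatives: C_uu(-3)=180, C_uu(-2)=-90, C_uu(0)=90, C_uu(1)=-180; C_vv(2)=2.
Local maxima occur where both diagonal entries negative: none. Count: 0.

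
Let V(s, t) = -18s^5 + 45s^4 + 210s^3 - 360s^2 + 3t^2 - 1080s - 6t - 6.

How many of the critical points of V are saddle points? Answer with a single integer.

V separates as a function of s plus a function of t, so ∇V=0 decouples.
∂V/∂s = -90(s - 3)(s - 2)(s + 1)(s + 2) = 0 at s ∈ {-2, -1, 2, 3}; ∂V/∂t = 6(t - 1) = 0 at t ∈ {1}.
The Hessian is diagonal: diag(V_ss, V_tt). Second derivatives: V_ss(-2)=1800, V_ss(-1)=-1080, V_ss(2)=1080, V_ss(3)=-1800; V_tt(1)=6.
Saddle points occur where the two diagonal entries have opposite signs: (-1, 1), (3, 1). Count: 2.

2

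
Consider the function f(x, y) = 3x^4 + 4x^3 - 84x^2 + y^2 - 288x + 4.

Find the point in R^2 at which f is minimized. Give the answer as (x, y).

(4, 0)

f(x,y) separates as P(x) + Q(y) + 4, so its minimum is min P + min Q + 4.
P'(x) = 12(x - 4)(x + 2)(x + 3) vanishes at x ∈ {-3, -2, 4}; Q'(y) = 2y vanishes at y ∈ {0}.
Local minima of P (where P''>0): P(-3)=243, P(4)=-1472. Local minima of Q: Q(0)=0.
So the global minimum of f is P(4) + Q(0) + 4 = -1472 + 0 + 4 = -1468, attained at (4, 0).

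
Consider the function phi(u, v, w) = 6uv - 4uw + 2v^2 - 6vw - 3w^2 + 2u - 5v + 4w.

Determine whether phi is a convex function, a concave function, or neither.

neither

phi is quadratic, so its Hessian is the constant matrix H = [[0, 6, -4], [6, 4, -6], [-4, -6, -6]].
Leading principal minors: 0, -36, 440.
Neither pattern holds ⇒ H is indefinite ⇒ neither convex nor concave.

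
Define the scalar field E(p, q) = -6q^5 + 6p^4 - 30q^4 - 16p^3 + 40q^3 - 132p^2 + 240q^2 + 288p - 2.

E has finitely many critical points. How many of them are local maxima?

2

E separates as a function of p plus a function of q, so ∇E=0 decouples.
∂E/∂p = 24(p - 4)(p - 1)(p + 3) = 0 at p ∈ {-3, 1, 4}; ∂E/∂q = -30q(q - 2)(q + 2)(q + 4) = 0 at q ∈ {-4, -2, 0, 2}.
The Hessian is diagonal: diag(E_pp, E_qq). Second derivatives: E_pp(-3)=672, E_pp(1)=-288, E_pp(4)=504; E_qq(-4)=1440, E_qq(-2)=-480, E_qq(0)=480, E_qq(2)=-1440.
Local maxima occur where both diagonal entries negative: (1, -2), (1, 2). Count: 2.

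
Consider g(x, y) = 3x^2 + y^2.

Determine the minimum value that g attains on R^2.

g(x,y) separates as P(x) + Q(y), so its minimum is min P + min Q.
P'(x) = 6x vanishes at x ∈ {0}; Q'(y) = 2y vanishes at y ∈ {0}.
Local minima of P (where P''>0): P(0)=0. Local minima of Q: Q(0)=0.
So the global minimum of g is P(0) + Q(0) = 0 + 0 = 0, attained at (0, 0).

0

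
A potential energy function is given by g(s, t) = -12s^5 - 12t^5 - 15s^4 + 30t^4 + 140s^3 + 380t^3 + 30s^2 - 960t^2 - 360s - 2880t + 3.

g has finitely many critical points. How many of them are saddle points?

g separates as a function of s plus a function of t, so ∇g=0 decouples.
∂g/∂s = -60(s - 2)(s - 1)(s + 1)(s + 3) = 0 at s ∈ {-3, -1, 1, 2}; ∂g/∂t = -60(t - 4)(t - 3)(t + 1)(t + 4) = 0 at t ∈ {-4, -1, 3, 4}.
The Hessian is diagonal: diag(g_ss, g_tt). Second derivatives: g_ss(-3)=2400, g_ss(-1)=-720, g_ss(1)=480, g_ss(2)=-900; g_tt(-4)=10080, g_tt(-1)=-3600, g_tt(3)=1680, g_tt(4)=-2400.
Saddle points occur where the two diagonal entries have opposite signs: (-3, -1), (-3, 4), (-1, -4), (-1, 3), (1, -1), (1, 4), (2, -4), (2, 3). Count: 8.

8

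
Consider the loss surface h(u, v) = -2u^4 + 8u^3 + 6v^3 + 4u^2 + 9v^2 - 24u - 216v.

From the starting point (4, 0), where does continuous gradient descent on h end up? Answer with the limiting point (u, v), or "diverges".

diverges

h is separable, so gradient descent decouples: u follows -∂h/∂u, v follows -∂h/∂v.
∂h/∂u = -8(u - 3)(u - 1)(u + 1); at u=4 this is -120, so u increases.
∂h/∂v = 18(v - 3)(v + 4); at v=0 this is -216, so v increases.
The u-coordinate has no critical point in that direction and runs off to infinity.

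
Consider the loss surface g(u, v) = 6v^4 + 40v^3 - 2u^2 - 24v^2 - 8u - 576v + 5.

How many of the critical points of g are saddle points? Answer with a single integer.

g separates as a function of u plus a function of v, so ∇g=0 decouples.
∂g/∂u = -4(u + 2) = 0 at u ∈ {-2}; ∂g/∂v = 24(v - 2)(v + 3)(v + 4) = 0 at v ∈ {-4, -3, 2}.
The Hessian is diagonal: diag(g_uu, g_vv). Second derivatives: g_uu(-2)=-4; g_vv(-4)=144, g_vv(-3)=-120, g_vv(2)=720.
Saddle points occur where the two diagonal entries have opposite signs: (-2, -4), (-2, 2). Count: 2.

2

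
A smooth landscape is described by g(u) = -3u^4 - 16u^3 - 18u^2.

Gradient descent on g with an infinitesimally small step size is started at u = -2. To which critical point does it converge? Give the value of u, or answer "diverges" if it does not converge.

g'(u) = -12u(u + 1)(u + 3), so g'(-2) = -24.
Gradient descent moves in the -g' direction, i.e. u is increasing.
The nearest critical point in that direction is u = -1, where g'' = 24 > 0 (a local minimum). The iterate converges there.

-1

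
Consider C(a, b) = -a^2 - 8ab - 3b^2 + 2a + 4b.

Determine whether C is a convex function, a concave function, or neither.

C is quadratic, so its Hessian is the constant matrix H = [[-2, -8], [-8, -6]].
det(H) = -52, tr(H) = -8.
det(H) < 0, so H is indefinite: neither convex nor concave.

neither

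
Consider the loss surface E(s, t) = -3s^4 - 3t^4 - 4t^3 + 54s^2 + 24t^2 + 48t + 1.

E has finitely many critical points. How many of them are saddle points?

4

E separates as a function of s plus a function of t, so ∇E=0 decouples.
∂E/∂s = -12s(s - 3)(s + 3) = 0 at s ∈ {-3, 0, 3}; ∂E/∂t = -12(t - 2)(t + 1)(t + 2) = 0 at t ∈ {-2, -1, 2}.
The Hessian is diagonal: diag(E_ss, E_tt). Second derivatives: E_ss(-3)=-216, E_ss(0)=108, E_ss(3)=-216; E_tt(-2)=-48, E_tt(-1)=36, E_tt(2)=-144.
Saddle points occur where the two diagonal entries have opposite signs: (-3, -1), (0, -2), (0, 2), (3, -1). Count: 4.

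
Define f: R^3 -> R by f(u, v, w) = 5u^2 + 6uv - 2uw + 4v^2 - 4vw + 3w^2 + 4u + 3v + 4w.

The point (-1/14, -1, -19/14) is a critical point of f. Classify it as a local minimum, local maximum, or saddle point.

local minimum

The Hessian is constant: H = [[10, 6, -2], [6, 8, -4], [-2, -4, 6]].
Leading principal minors: Δ₁ = 10, Δ₂ = 44, Δ₃ = 168.
All leading minors are positive, so H is positive definite: a local minimum.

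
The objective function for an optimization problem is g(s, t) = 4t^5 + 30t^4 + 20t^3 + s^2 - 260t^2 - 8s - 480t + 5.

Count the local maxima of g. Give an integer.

0

g separates as a function of s plus a function of t, so ∇g=0 decouples.
∂g/∂s = 2(s - 4) = 0 at s ∈ {4}; ∂g/∂t = 20(t - 2)(t + 1)(t + 3)(t + 4) = 0 at t ∈ {-4, -3, -1, 2}.
The Hessian is diagonal: diag(g_ss, g_tt). Second derivatives: g_ss(4)=2; g_tt(-4)=-360, g_tt(-3)=200, g_tt(-1)=-360, g_tt(2)=1800.
Local maxima occur where both diagonal entries negative: none. Count: 0.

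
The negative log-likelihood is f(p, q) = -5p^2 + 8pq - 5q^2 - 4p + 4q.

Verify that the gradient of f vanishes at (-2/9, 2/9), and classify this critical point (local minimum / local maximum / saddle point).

local maximum

∇f = (-10p + 8q - 4, 8p - 10q + 4); substituting (-2/9, 2/9) gives ∇f = (0, 0), so (-2/9, 2/9) is indeed a critical point.
The Hessian of f is constant: H = [[-10, 8], [8, -10]].
det(H) = (-10)·(-10) − 8² = 36.
det(H) > 0 and tr(H) = -20 < 0, so H is negative definite and the point is a local maximum.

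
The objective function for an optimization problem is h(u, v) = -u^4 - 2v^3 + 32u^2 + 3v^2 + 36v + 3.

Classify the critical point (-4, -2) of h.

The mixed partial ∂²h/∂u∂v is 0, so the Hessian at any point is diag(h_uu, h_vv) = diag(4(-3u^2 + 16), 6(-2v + 1)).
At (-4, -2): H = diag(-128, 30).
The eigenvalues have opposite signs, so H is indefinite: a saddle point.

saddle point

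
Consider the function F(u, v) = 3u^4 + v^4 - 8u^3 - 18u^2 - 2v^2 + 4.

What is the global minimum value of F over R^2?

F(u,v) separates as P(u) + Q(v) + 4, so its minimum is min P + min Q + 4.
P'(u) = 12u(u - 3)(u + 1) vanishes at u ∈ {-1, 0, 3}; Q'(v) = 4v(v - 1)(v + 1) vanishes at v ∈ {-1, 0, 1}.
Local minima of P (where P''>0): P(-1)=-7, P(3)=-135. Local minima of Q: Q(-1)=-1, Q(1)=-1.
So the global minimum of F is P(3) + Q(-1) + 4 = -135 − 1 + 4 = -132, attained at (3, -1).

-132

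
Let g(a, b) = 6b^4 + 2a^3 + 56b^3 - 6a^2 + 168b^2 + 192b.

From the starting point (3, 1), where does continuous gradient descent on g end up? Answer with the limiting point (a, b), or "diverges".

(2, -1)

g is separable, so gradient descent decouples: a follows -∂g/∂a, b follows -∂g/∂b.
∂g/∂a = 6a(a - 2); at a=3 this is 18, so a decreases.
∂g/∂b = 24(b + 1)(b + 2)(b + 4); at b=1 this is 720, so b decreases.
a converges to its nearest critical value 2 (a local min of the a-part); b converges to -1. The iterate converges to (2, -1).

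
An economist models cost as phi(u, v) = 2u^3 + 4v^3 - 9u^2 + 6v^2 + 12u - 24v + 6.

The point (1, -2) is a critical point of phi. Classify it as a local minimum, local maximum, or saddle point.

The mixed partial ∂²phi/∂u∂v is 0, so the Hessian at any point is diag(phi_uu, phi_vv) = diag(6(2u - 3), 12(2v + 1)).
At (1, -2): H = diag(-6, -36).
Both eigenvalues are negative, so H is negative definite: a local maximum.

local maximum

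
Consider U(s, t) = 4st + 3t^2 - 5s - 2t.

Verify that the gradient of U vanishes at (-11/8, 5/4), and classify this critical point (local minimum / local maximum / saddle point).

saddle point

∇U = (4t - 5, 4s + 6t - 2); substituting (-11/8, 5/4) gives ∇U = (0, 0), so (-11/8, 5/4) is indeed a critical point.
The Hessian of U is constant: H = [[0, 4], [4, 6]].
det(H) = 0·6 − 4² = -16.
Since det(H) < 0, H is indefinite and the critical point is a saddle point.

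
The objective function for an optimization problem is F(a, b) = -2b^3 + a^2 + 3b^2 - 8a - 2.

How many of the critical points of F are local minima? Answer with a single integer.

1

F separates as a function of a plus a function of b, so ∇F=0 decouples.
∂F/∂a = 2(a - 4) = 0 at a ∈ {4}; ∂F/∂b = -6b(b - 1) = 0 at b ∈ {0, 1}.
The Hessian is diagonal: diag(F_aa, F_bb). Second derivatives: F_aa(4)=2; F_bb(0)=6, F_bb(1)=-6.
Local minima occur where both diagonal entries positive: (4, 0). Count: 1.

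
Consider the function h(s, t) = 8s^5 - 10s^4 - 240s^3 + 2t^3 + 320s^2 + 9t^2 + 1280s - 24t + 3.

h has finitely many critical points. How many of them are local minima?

h separates as a function of s plus a function of t, so ∇h=0 decouples.
∂h/∂s = 40(s - 4)(s - 2)(s + 1)(s + 4) = 0 at s ∈ {-4, -1, 2, 4}; ∂h/∂t = 6(t - 1)(t + 4) = 0 at t ∈ {-4, 1}.
The Hessian is diagonal: diag(h_ss, h_tt). Second derivatives: h_ss(-4)=-5760, h_ss(-1)=1800, h_ss(2)=-1440, h_ss(4)=3200; h_tt(-4)=-30, h_tt(1)=30.
Local minima occur where both diagonal entries positive: (-1, 1), (4, 1). Count: 2.

2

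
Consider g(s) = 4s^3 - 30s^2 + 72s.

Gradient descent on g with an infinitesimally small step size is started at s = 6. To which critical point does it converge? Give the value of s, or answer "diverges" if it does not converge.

g'(s) = 12(s - 3)(s - 2), so g'(6) = 144.
Gradient descent moves in the -g' direction, i.e. s is decreasing.
The nearest critical point in that direction is s = 3, where g'' = 12 > 0 (a local minimum). The iterate converges there.

3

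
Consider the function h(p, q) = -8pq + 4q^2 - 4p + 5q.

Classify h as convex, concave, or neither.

neither

h is quadratic, so its Hessian is the constant matrix H = [[0, -8], [-8, 8]].
det(H) = -64, tr(H) = 8.
det(H) < 0, so H is indefinite: neither convex nor concave.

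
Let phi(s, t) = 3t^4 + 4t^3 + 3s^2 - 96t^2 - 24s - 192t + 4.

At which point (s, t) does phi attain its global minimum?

(4, 4)

phi(s,t) separates as P(s) + Q(t) + 4, so its minimum is min P + min Q + 4.
P'(s) = 6s - 24 vanishes at s ∈ {4}; Q'(t) = 12(t - 4)(t + 1)(t + 4) vanishes at t ∈ {-4, -1, 4}.
Local minima of P (where P''>0): P(4)=-48. Local minima of Q: Q(-4)=-256, Q(4)=-1280.
So the global minimum of phi is P(4) + Q(4) + 4 = -48 − 1280 + 4 = -1324, attained at (4, 4).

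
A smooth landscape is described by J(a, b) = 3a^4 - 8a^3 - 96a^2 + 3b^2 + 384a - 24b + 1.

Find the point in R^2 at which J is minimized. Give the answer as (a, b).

(-4, 4)

J(a,b) separates as P(a) + Q(b) + 1, so its minimum is min P + min Q + 1.
P'(a) = 12(a - 4)(a - 2)(a + 4) vanishes at a ∈ {-4, 2, 4}; Q'(b) = 6b - 24 vanishes at b ∈ {4}.
Local minima of P (where P''>0): P(-4)=-1792, P(4)=256. Local minima of Q: Q(4)=-48.
So the global minimum of J is P(-4) + Q(4) + 1 = -1792 − 48 + 1 = -1839, attained at (-4, 4).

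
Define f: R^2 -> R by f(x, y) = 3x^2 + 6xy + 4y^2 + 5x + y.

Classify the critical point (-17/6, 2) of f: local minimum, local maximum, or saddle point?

local minimum

The Hessian of f is constant: H = [[6, 6], [6, 8]].
det(H) = 6·8 − 6² = 12.
det(H) > 0 and tr(H) = 14 > 0, so H is positive definite and the point is a local minimum.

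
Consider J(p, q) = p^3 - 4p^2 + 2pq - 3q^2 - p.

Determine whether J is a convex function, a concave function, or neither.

neither

The term p^3 is cubic, so the Hessian is not constant.
∂²J/∂p² = 6p - 8, which takes both signs as p varies (negative for sufficiently negative p). A diagonal entry of the Hessian changing sign means the Hessian is neither positive- nor negative-semidefinite on all of R^2.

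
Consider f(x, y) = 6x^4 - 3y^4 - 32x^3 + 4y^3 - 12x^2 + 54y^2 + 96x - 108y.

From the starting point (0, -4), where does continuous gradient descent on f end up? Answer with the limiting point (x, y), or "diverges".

f is separable, so gradient descent decouples: x follows -∂f/∂x, y follows -∂f/∂y.
∂f/∂x = 24(x - 4)(x - 1)(x + 1); at x=0 this is 96, so x decreases.
∂f/∂y = -12(y - 3)(y - 1)(y + 3); at y=-4 this is 420, so y decreases.
The y-coordinate has no critical point in that direction and runs off to infinity.

diverges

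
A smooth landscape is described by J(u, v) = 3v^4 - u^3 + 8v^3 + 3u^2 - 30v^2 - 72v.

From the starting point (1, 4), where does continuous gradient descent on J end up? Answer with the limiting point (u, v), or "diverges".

J is separable, so gradient descent decouples: u follows -∂J/∂u, v follows -∂J/∂v.
∂J/∂u = -3u(u - 2); at u=1 this is 3, so u decreases.
∂J/∂v = 12(v - 2)(v + 1)(v + 3); at v=4 this is 840, so v decreases.
u converges to its nearest critical value 0 (a local min of the u-part); v converges to 2. The iterate converges to (0, 2).

(0, 2)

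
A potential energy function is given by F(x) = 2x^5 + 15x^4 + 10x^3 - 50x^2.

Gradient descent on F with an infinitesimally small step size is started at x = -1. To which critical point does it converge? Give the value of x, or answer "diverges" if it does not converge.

F'(x) = 10x(x - 1)(x + 2)(x + 5), so F'(-1) = 80.
Gradient descent moves in the -F' direction, i.e. x is decreasing.
The nearest critical point in that direction is x = -2, where F'' = 180 > 0 (a local minimum). The iterate converges there.

-2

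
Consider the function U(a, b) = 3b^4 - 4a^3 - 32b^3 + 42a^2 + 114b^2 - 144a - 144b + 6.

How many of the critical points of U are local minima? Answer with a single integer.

2

U separates as a function of a plus a function of b, so ∇U=0 decouples.
∂U/∂a = -12(a - 4)(a - 3) = 0 at a ∈ {3, 4}; ∂U/∂b = 12(b - 4)(b - 3)(b - 1) = 0 at b ∈ {1, 3, 4}.
The Hessian is diagonal: diag(U_aa, U_bb). Second derivatives: U_aa(3)=12, U_aa(4)=-12; U_bb(1)=72, U_bb(3)=-24, U_bb(4)=36.
Local minima occur where both diagonal entries positive: (3, 1), (3, 4). Count: 2.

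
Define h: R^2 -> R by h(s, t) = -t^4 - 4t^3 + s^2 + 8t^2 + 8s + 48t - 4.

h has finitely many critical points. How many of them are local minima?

1

h separates as a function of s plus a function of t, so ∇h=0 decouples.
∂h/∂s = 2(s + 4) = 0 at s ∈ {-4}; ∂h/∂t = -4(t - 2)(t + 2)(t + 3) = 0 at t ∈ {-3, -2, 2}.
The Hessian is diagonal: diag(h_ss, h_tt). Second derivatives: h_ss(-4)=2; h_tt(-3)=-20, h_tt(-2)=16, h_tt(2)=-80.
Local minima occur where both diagonal entries positive: (-4, -2). Count: 1.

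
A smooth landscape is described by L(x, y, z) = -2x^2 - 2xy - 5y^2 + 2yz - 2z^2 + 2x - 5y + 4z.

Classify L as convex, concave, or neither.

L is quadratic, so its Hessian is the constant matrix H = [[-4, -2, 0], [-2, -10, 2], [0, 2, -4]].
Leading principal minors: -4, 36, -128.
Signs alternate −, +, − ⇒ H ≺ 0 ⇒ concave.

concave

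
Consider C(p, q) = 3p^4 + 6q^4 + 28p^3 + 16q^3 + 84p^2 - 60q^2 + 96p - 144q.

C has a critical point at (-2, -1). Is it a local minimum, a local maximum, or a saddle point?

The mixed partial ∂²C/∂p∂q is 0, so the Hessian at any point is diag(C_pp, C_qq) = diag(12(3p^2 + 14p + 14), 24(3q^2 + 4q - 5)).
At (-2, -1): H = diag(-24, -144).
Both eigenvalues are negative, so H is negative definite: a local maximum.

local maximum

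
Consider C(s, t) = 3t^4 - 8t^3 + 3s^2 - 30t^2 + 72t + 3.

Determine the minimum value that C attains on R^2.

-149

C(s,t) separates as P(s) + Q(t) + 3, so its minimum is min P + min Q + 3.
P'(s) = 6s vanishes at s ∈ {0}; Q'(t) = 12(t - 3)(t - 1)(t + 2) vanishes at t ∈ {-2, 1, 3}.
Local minima of P (where P''>0): P(0)=0. Local minima of Q: Q(-2)=-152, Q(3)=-27.
So the global minimum of C is P(0) + Q(-2) + 3 = 0 − 152 + 3 = -149, attained at (0, -2).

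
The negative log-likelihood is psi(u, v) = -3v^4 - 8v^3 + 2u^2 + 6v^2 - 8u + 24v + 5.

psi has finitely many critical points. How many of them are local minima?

psi separates as a function of u plus a function of v, so ∇psi=0 decouples.
∂psi/∂u = 4(u - 2) = 0 at u ∈ {2}; ∂psi/∂v = -12(v - 1)(v + 1)(v + 2) = 0 at v ∈ {-2, -1, 1}.
The Hessian is diagonal: diag(psi_uu, psi_vv). Second derivatives: psi_uu(2)=4; psi_vv(-2)=-36, psi_vv(-1)=24, psi_vv(1)=-72.
Local minima occur where both diagonal entries positive: (2, -1). Count: 1.

1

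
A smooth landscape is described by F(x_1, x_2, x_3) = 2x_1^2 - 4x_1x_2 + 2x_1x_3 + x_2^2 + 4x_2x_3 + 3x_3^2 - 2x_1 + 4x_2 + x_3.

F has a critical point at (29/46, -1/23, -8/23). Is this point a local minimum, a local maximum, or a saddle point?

saddle point

The Hessian is constant: H = [[4, -4, 2], [-4, 2, 4], [2, 4, 6]].
Leading principal minors: Δ₁ = 4, Δ₂ = -8, Δ₃ = -184.
The minors fit neither the all-positive nor the alternating-sign pattern, so H is indefinite: a saddle point.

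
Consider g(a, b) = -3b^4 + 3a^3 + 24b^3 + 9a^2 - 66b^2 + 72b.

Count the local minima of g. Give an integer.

g separates as a function of a plus a function of b, so ∇g=0 decouples.
∂g/∂a = 9a(a + 2) = 0 at a ∈ {-2, 0}; ∂g/∂b = -12(b - 3)(b - 2)(b - 1) = 0 at b ∈ {1, 2, 3}.
The Hessian is diagonal: diag(g_aa, g_bb). Second derivatives: g_aa(-2)=-18, g_aa(0)=18; g_bb(1)=-24, g_bb(2)=12, g_bb(3)=-24.
Local minima occur where both diagonal entries positive: (0, 2). Count: 1.

1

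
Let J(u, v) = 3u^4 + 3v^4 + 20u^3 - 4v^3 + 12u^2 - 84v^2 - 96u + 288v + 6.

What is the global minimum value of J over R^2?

-1527

J(u,v) separates as P(u) + Q(v) + 6, so its minimum is min P + min Q + 6.
P'(u) = 12(u - 1)(u + 2)(u + 4) vanishes at u ∈ {-4, -2, 1}; Q'(v) = 12(v - 3)(v - 2)(v + 4) vanishes at v ∈ {-4, 2, 3}.
Local minima of P (where P''>0): P(-4)=64, P(1)=-61. Local minima of Q: Q(-4)=-1472, Q(3)=243.
So the global minimum of J is P(1) + Q(-4) + 6 = -61 − 1472 + 6 = -1527, attained at (1, -4).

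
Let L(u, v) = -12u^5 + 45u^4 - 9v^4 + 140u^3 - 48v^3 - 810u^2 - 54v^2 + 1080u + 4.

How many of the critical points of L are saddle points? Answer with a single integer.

6

L separates as a function of u plus a function of v, so ∇L=0 decouples.
∂L/∂u = -60(u - 3)(u - 2)(u - 1)(u + 3) = 0 at u ∈ {-3, 1, 2, 3}; ∂L/∂v = -36v(v + 1)(v + 3) = 0 at v ∈ {-3, -1, 0}.
The Hessian is diagonal: diag(L_uu, L_vv). Second derivatives: L_uu(-3)=7200, L_uu(1)=-480, L_uu(2)=300, L_uu(3)=-720; L_vv(-3)=-216, L_vv(-1)=72, L_vv(0)=-108.
Saddle points occur where the two diagonal entries have opposite signs: (-3, -3), (-3, 0), (1, -1), (2, -3), (2, 0), (3, -1). Count: 6.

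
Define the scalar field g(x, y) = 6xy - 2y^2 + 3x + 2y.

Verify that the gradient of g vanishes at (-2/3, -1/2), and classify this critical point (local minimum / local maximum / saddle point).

saddle point

∇g = (6y + 3, 6x - 4y + 2); substituting (-2/3, -1/2) gives ∇g = (0, 0), so (-2/3, -1/2) is indeed a critical point.
The Hessian of g is constant: H = [[0, 6], [6, -4]].
det(H) = 0·(-4) − 6² = -36.
Since det(H) < 0, H is indefinite and the critical point is a saddle point.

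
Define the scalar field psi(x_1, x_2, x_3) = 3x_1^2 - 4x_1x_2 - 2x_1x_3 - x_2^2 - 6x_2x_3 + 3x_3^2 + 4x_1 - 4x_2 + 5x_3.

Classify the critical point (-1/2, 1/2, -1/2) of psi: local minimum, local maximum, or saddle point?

The Hessian is constant: H = [[6, -4, -2], [-4, -2, -6], [-2, -6, 6]].
Leading principal minors: Δ₁ = 6, Δ₂ = -28, Δ₃ = -472.
The minors fit neither the all-positive nor the alternating-sign pattern, so H is indefinite: a saddle point.

saddle point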